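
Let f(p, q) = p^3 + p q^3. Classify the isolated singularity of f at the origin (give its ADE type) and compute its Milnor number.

The Hessian of f at 0 has rank 0. Corank 2; j^3 = p^3 is a perfect cube, so E-series; the 4-jet and mu = 7 give E_7.

Type E_7, Milnor number mu = 7.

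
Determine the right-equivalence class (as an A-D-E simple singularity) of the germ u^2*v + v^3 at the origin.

The Hessian of f at 0 is [[0, 0], [0, 0]] with rank 0, so corank 2. A Groebner basis of the Jacobian ideal J(f) in C{u,v} is {v^3, u^2 + 3*v^2, u*v}; counting standard monomials gives mu = 4. Corank 2; j^3 = v*(u^2 + v^2) splits into three distinct lines over C (the quadratic factor has nonzero discriminant), so D_4.

D_4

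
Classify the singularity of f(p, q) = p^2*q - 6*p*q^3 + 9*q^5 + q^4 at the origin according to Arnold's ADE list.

The Hessian of f at 0 is [[0, 0], [0, 0]] with rank 0, so corank 2. A Groebner basis of the Jacobian ideal J(f) in C{p,q} is {p*q^2, -p*q/3 + q^3, p^2 + 4*p*q/3}; counting standard monomials gives mu = 5. Corank 2; j^3 = p^2*q has shape L^2 M (L != M), so D-series; mu = 5 gives D_5.

D5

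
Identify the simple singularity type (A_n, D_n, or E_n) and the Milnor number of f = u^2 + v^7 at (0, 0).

The Hessian of f at 0 is [[2, 0], [0, 0]] with rank 1, so corank 1. A Groebner basis of the Jacobian ideal J(f) in C{u,v} is {v^6, u}; counting standard monomials gives mu = 6. Corank 1: A-series; mu = 6 gives A_6.

Type A_6, Milnor number mu = 6.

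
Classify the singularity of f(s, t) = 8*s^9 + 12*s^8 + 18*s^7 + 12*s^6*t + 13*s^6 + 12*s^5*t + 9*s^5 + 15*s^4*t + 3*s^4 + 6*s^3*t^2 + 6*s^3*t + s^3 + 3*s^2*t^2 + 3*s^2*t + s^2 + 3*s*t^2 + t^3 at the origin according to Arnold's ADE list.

A_2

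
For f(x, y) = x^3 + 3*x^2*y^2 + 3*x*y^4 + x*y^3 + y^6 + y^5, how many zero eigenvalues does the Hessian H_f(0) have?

2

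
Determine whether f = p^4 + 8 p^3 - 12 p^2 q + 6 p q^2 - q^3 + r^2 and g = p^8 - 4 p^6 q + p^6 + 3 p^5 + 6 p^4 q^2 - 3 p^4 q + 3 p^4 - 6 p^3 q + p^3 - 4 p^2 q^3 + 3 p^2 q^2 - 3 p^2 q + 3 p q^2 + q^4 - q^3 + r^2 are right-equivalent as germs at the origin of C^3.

Yes.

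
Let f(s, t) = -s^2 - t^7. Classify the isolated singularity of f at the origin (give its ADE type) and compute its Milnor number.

Type A_6, Milnor number mu = 6.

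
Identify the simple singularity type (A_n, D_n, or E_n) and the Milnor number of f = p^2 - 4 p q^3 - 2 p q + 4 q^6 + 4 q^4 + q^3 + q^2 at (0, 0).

Type A2, Milnor number mu = 2.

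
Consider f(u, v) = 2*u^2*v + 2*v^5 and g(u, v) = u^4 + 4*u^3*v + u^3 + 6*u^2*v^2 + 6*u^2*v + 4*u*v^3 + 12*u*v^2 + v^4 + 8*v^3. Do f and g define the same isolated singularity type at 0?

No.

The Hessian of f at 0 has rank 0. Corank 2; j^3 = 2*u^2*v has shape L^2 M (L != M), so D-series; mu = 6 gives D_6. The Hessian of g at 0 has rank 0. Corank 2; j^3 = (u + 2*v)^3 is a perfect cube, so E-series; the 4-jet and mu = 6 give E_6. f is D_6 but g is E_6, hence not right-equivalent.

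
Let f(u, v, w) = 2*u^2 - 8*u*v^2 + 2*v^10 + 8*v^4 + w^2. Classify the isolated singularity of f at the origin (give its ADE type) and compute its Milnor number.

Type A_{9}, Milnor number mu = 9.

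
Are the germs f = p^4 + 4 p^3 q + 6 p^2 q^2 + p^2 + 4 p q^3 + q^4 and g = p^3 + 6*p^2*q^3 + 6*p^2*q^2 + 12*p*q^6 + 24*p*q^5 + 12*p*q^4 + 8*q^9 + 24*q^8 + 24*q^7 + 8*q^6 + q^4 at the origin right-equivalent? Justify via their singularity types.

No.

The Hessian of f at 0 has rank 1. Corank 1: A-series; mu = 3 gives A_3. The Hessian of g at 0 has rank 0. Corank 2; j^3 = p^3 is a perfect cube, so E-series; the 4-jet and mu = 6 give E_6. f is A_3 but g is E_6, hence not right-equivalent.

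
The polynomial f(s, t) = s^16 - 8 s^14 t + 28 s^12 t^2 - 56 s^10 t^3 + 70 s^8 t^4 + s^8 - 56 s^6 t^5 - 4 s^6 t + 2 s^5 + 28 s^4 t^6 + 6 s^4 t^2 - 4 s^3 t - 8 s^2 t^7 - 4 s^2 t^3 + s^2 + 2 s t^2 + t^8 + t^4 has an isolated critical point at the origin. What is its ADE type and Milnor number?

Type A7, Milnor number mu = 7.

The Hessian of f at 0 is [[2, 0], [0, 0]] with rank 1, so corank 1. A Groebner basis of the Jacobian ideal J(f) in C{s,t} is {-s^2 + t^4, s^3 + s*t/2 + t^3/2, s^2*t - s/2 - t^2/2, s^2 + s*t^2}; counting standard monomials gives mu = 7. Corank 1: A-series; mu = 7 gives A_7.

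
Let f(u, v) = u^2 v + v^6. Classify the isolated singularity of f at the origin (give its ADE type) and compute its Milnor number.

The Hessian of f at 0 has rank 0. Corank 2; j^3 = u^2*v has shape L^2 M (L != M), so D-series; mu = 7 gives D_7.

Type D_{7}, Milnor number mu = 7.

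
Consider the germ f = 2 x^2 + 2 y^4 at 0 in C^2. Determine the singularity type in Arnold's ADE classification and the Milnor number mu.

Type A_3, Milnor number mu = 3.

The Hessian of f at 0 has rank 1. Corank 1: A-series; mu = 3 gives A_3.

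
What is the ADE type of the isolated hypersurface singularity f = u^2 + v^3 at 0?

A_{2}

The Hessian of f at 0 has rank 1. Corank 1: A-series; mu = 2 gives A_2.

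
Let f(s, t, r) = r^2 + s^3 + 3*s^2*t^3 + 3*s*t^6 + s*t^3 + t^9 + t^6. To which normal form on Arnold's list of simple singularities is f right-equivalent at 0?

E_7

The Hessian of f at 0 is [[0, 0, 0], [0, 0, 0], [0, 0, 2]] with rank 1, so corank 2. A Groebner basis of the Jacobian ideal J(f) in C{s,t,r} is {s^3, s*t^2, 3*s^2 + t^3, r}; counting standard monomials gives mu = 7. Corank 2; j^3 = s^3 is a perfect cube, so E-series; the 4-jet and mu = 7 give E_7.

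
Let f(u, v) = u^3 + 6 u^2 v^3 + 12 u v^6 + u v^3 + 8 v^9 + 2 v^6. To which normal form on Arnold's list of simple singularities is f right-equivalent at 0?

E_{7}

The Hessian of f at 0 is [[0, 0], [0, 0]] with rank 0, so corank 2. A Groebner basis of the Jacobian ideal J(f) in C{u,v} is {u^3, u*v^2, 3*u^2 + v^3}; counting standard monomials gives mu = 7. Corank 2; j^3 = u^3 is a perfect cube, so E-series; the 4-jet and mu = 7 give E_7.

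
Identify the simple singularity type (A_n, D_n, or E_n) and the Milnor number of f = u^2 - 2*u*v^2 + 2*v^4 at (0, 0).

Type A_{3}, Milnor number mu = 3.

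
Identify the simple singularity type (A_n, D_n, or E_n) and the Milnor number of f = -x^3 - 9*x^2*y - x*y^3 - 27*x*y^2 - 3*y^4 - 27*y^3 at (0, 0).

The Hessian of f at 0 is [[0, 0], [0, 0]] with rank 0, so corank 2. A Groebner basis of the Jacobian ideal J(f) in C{x,y} is {x^3 + 9*x^2*y + 162*x^2 + 972*x*y + 1458*y^2, -9*x^2 + x*y^2 - 54*x*y - 81*y^2, 3*x^2 + 18*x*y + y^3 + 27*y^2}; counting standard monomials gives mu = 7. Corank 2; j^3 = -(x + 3*y)^3 is a perfect cube, so E-series; the 4-jet and mu = 7 give E_7.

Type E_{7}, Milnor number mu = 7.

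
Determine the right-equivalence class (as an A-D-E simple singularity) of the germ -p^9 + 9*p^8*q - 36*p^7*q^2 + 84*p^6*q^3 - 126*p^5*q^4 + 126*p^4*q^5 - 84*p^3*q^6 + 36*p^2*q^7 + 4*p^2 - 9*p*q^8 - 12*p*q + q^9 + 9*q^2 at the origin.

The Hessian of f at 0 is [[8, -12], [-12, 18]] with rank 1, so corank 1. A Groebner basis of the Jacobian ideal J(f) in C{p,q} is {q^8, p - 3*q/2}; counting standard monomials gives mu = 8. Corank 1: A-series; mu = 8 gives A_8.

A_{8}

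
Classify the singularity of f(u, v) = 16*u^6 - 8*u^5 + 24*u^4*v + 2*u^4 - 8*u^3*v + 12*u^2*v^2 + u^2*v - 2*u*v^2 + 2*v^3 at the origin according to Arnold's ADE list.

D_{4}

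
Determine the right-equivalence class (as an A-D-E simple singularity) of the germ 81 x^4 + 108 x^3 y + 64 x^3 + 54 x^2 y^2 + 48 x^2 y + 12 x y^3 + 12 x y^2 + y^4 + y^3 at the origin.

E_{6}

The Hessian of f at 0 has rank 0. Corank 2; j^3 = (4*x + y)^3 is a perfect cube, so E-series; the 4-jet and mu = 6 give E_6.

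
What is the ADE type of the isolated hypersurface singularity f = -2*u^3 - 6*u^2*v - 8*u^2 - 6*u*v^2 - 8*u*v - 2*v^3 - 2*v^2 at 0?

A_{2}

The Hessian of f at 0 has rank 1. Corank 1: A-series; mu = 2 gives A_2.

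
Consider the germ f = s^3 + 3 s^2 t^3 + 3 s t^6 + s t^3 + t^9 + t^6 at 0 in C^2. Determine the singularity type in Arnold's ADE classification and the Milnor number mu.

The Hessian of f at 0 is [[0, 0], [0, 0]] with rank 0, so corank 2. A Groebner basis of the Jacobian ideal J(f) in C{s,t} is {s^3, s*t^2, 3*s^2 + t^3}; counting standard monomials gives mu = 7. Corank 2; j^3 = s^3 is a perfect cube, so E-series; the 4-jet and mu = 7 give E_7.

Type E_7, Milnor number mu = 7.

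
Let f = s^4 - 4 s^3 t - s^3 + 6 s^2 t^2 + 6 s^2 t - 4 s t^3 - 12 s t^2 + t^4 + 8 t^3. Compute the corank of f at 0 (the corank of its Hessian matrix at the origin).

Hessian at 0 has rank 0.

2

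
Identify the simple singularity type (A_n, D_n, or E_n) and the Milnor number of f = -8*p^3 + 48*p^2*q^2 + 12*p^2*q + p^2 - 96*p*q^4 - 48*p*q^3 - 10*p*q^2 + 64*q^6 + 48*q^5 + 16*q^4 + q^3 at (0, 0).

The Hessian of f at 0 is [[2, 0], [0, 0]] with rank 1, so corank 1. A Groebner basis of the Jacobian ideal J(f) in C{p,q} is {q^2, p}; counting standard monomials gives mu = 2. Corank 1: A-series; mu = 2 gives A_2.

Type A_2, Milnor number mu = 2.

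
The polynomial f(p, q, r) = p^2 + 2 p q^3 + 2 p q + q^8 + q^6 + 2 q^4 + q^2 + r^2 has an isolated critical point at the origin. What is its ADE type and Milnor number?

Type A_{7}, Milnor number mu = 7.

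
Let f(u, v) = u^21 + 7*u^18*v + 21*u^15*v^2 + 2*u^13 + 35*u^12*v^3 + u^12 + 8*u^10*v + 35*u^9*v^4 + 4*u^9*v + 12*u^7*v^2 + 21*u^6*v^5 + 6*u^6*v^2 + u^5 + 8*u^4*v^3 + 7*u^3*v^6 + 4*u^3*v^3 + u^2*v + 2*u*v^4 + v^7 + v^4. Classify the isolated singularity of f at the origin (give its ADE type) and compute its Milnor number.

The Hessian of f at 0 has rank 0. Corank 2; j^3 = u^2*v has shape L^2 M (L != M), so D-series; mu = 5 gives D_5.

Type D_{5}, Milnor number mu = 5.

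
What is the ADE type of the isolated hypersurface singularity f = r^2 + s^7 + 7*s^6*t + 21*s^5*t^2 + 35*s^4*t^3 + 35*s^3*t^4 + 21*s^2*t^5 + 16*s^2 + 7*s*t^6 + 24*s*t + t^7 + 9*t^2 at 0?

A_6

The Hessian of f at 0 has rank 2. Corank 1: A-series; mu = 6 gives A_6.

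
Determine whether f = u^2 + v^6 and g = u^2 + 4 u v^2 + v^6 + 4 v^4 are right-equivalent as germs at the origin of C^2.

Yes.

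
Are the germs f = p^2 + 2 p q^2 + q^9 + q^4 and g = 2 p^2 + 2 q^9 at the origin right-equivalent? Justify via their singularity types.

The Hessian of f at 0 is [[2, 0], [0, 0]] with rank 1, so corank 1. A Groebner basis of the Jacobian ideal J(f) in C{p,q} is {p^4, p + q^2}; counting standard monomials gives mu = 8. Corank 1: A-series; mu = 8 gives A_8. The Hessian of g at 0 is [[4, 0], [0, 0]] with rank 1, so corank 1. A Groebner basis of the Jacobian ideal J(g) in C{p,q} is {q^8, p}; counting standard monomials gives mu = 8. Corank 1: A-series; mu = 8 gives A_8. Both have type A_8, hence right-equivalent.

Yes.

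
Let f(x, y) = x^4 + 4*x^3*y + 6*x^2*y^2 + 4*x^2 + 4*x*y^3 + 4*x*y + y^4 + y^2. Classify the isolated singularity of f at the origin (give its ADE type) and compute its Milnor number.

Type A_{3}, Milnor number mu = 3.

The Hessian of f at 0 is [[8, 4], [4, 2]] with rank 1, so corank 1. A Groebner basis of the Jacobian ideal J(f) in C{x,y} is {y^3, x + y/2}; counting standard monomials gives mu = 3. Corank 1: A-series; mu = 3 gives A_3.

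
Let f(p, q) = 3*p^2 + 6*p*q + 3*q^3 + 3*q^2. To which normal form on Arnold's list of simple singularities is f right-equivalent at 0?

A2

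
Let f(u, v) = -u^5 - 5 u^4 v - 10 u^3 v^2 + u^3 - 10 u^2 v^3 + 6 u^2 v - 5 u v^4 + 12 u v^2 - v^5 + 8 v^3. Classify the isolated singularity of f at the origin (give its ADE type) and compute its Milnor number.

Type E_{8}, Milnor number mu = 8.

The Hessian of f at 0 has rank 0. Corank 2; j^3 = (u + 2*v)^3 is a perfect cube, so E-series; the 5-jet and mu = 8 give E_8.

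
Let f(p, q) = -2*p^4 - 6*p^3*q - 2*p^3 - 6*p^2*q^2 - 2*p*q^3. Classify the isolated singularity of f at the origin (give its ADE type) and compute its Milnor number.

Type E_{7}, Milnor number mu = 7.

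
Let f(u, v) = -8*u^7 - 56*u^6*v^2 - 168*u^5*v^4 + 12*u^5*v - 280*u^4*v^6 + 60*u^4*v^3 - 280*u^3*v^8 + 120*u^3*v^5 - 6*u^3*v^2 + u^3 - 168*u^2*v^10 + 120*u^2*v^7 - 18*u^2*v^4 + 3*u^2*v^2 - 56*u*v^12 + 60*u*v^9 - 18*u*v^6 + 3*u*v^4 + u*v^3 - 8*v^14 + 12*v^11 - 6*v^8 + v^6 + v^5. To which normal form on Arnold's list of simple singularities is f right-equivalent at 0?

The Hessian of f at 0 has rank 0. Corank 2; j^3 = u^3 is a perfect cube, so E-series; the 4-jet and mu = 7 give E_7.

E_7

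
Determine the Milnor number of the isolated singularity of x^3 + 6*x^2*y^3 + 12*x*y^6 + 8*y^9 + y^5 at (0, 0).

8

The Hessian of f at 0 has rank 0. Corank 2; j^3 = x^3 is a perfect cube, so E-series; the 5-jet and mu = 8 give E_8.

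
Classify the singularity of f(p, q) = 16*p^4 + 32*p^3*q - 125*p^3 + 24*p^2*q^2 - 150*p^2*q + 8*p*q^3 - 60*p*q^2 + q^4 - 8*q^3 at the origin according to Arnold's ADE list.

E_6

The Hessian of f at 0 is [[0, 0], [0, 0]] with rank 0, so corank 2. A Groebner basis of the Jacobian ideal J(f) in C{p,q} is {q^4, p*q^2 + 13*q^3/30, p^2 + 4*p*q/5 + 4*q^2/25}; counting standard monomials gives mu = 6. Corank 2; j^3 = -(5*p + 2*q)^3 is a perfect cube, so E-series; the 4-jet and mu = 6 give E_6.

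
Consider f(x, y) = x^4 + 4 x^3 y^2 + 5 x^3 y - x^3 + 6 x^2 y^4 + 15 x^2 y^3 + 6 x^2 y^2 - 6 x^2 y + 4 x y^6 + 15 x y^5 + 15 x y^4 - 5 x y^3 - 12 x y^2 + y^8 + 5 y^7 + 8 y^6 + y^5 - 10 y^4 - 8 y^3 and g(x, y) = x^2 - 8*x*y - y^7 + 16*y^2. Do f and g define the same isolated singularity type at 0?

No.

The Hessian of f at 0 has rank 0. Corank 2; j^3 = -(x + 2*y)^3 is a perfect cube, so E-series; the 4-jet and mu = 7 give E_7. The Hessian of g at 0 has rank 1. Corank 1: A-series; mu = 6 gives A_6. f is E_7 but g is A_6, hence not right-equivalent.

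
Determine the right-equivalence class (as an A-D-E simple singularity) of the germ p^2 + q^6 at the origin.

The Hessian of f at 0 is [[2, 0], [0, 0]] with rank 1, so corank 1. A Groebner basis of the Jacobian ideal J(f) in C{p,q} is {q^5, p}; counting standard monomials gives mu = 5. Corank 1: A-series; mu = 5 gives A_5.

A_5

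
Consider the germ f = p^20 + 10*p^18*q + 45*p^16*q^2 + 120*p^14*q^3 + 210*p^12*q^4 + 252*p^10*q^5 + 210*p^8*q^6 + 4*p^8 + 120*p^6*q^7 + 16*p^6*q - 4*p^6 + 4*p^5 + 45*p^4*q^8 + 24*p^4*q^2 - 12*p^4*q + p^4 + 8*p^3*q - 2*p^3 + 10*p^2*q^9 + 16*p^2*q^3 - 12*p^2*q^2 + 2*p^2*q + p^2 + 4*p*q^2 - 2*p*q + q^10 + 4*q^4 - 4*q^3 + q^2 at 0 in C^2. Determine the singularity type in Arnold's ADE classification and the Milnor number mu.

Type A_{9}, Milnor number mu = 9.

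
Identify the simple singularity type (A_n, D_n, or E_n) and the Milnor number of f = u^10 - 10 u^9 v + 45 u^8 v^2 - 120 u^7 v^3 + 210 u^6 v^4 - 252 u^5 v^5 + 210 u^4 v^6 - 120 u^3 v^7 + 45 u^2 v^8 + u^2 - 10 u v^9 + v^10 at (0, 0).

Type A_9, Milnor number mu = 9.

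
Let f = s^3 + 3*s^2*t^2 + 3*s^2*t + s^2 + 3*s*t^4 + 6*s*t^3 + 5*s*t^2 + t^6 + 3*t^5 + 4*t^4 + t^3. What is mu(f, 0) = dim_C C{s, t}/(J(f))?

2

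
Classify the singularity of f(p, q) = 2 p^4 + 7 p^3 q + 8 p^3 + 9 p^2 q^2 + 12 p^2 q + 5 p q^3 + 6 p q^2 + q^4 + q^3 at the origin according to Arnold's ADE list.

The Hessian of f at 0 has rank 0. Corank 2; j^3 = (2*p + q)^3 is a perfect cube, so E-series; the 4-jet and mu = 7 give E_7.

E7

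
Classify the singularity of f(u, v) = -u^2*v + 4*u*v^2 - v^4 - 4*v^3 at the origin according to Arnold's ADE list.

D_5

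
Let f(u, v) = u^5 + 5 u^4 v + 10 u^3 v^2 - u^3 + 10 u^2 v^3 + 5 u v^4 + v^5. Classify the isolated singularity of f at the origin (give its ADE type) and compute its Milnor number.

The Hessian of f at 0 is [[0, 0], [0, 0]] with rank 0, so corank 2. A Groebner basis of the Jacobian ideal J(f) in C{u,v} is {v^5, u*v^3 + v^4/4, u^2}; counting standard monomials gives mu = 8. Corank 2; j^3 = -u^3 is a perfect cube, so E-series; the 5-jet and mu = 8 give E_8.

Type E_8, Milnor number mu = 8.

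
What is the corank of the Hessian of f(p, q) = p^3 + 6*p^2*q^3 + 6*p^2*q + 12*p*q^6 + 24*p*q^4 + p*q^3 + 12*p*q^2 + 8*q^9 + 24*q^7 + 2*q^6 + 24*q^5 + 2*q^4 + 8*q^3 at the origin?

Hessian at 0 has rank 0.

2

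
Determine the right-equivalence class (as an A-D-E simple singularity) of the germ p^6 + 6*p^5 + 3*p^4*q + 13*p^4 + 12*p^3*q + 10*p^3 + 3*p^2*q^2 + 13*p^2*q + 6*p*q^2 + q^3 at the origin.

D_4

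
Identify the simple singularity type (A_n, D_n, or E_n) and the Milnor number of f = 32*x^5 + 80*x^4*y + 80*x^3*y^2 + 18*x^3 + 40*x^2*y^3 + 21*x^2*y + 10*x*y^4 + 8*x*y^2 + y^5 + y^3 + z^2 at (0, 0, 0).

Type D_6, Milnor number mu = 6.

The Hessian of f at 0 has rank 1. Corank 2; j^3 = (2*x + y)*(3*x + y)^2 has shape L^2 M (L != M), so D-series; mu = 6 gives D_6.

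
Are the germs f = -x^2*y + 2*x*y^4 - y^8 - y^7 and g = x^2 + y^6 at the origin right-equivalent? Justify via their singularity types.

No.

The Hessian of f at 0 is [[0, 0], [0, 0]] with rank 0, so corank 2. A Groebner basis of the Jacobian ideal J(f) in C{x,y} is {x^2*y^2, -8*x^2*y - x^2 + x*y^3, -x*y + y^4, x^3}; counting standard monomials gives mu = 9. Corank 2; j^3 = -x^2*y has shape L^2 M (L != M), so D-series; mu = 9 gives D_9. The Hessian of g at 0 is [[2, 0], [0, 0]] with rank 1, so corank 1. A Groebner basis of the Jacobian ideal J(g) in C{x,y} is {y^5, x}; counting standard monomials gives mu = 5. Corank 1: A-series; mu = 5 gives A_5. f is D_9 but g is A_5, hence not right-equivalent.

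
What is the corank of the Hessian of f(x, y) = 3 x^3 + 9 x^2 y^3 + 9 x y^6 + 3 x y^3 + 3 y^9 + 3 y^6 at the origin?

2

Hessian at 0 has rank 0.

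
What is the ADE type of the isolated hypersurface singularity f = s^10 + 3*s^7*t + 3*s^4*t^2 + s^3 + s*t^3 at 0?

E7

The Hessian of f at 0 has rank 0. Corank 2; j^3 = s^3 is a perfect cube, so E-series; the 4-jet and mu = 7 give E_7.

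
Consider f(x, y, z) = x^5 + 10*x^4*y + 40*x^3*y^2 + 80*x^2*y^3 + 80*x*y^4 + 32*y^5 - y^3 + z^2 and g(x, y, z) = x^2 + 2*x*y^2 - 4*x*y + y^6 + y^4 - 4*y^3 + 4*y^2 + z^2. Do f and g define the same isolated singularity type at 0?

The Hessian of f at 0 has rank 1. Corank 2; j^3 = -y^3 is a perfect cube, so E-series; the 5-jet and mu = 8 give E_8. The Hessian of g at 0 has rank 2. Corank 1: A-series; mu = 5 gives A_5. f is E_8 but g is A_5, hence not right-equivalent.

No.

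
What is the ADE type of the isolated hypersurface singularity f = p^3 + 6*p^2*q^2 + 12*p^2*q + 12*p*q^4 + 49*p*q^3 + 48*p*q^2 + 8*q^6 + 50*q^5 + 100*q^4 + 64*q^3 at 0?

E7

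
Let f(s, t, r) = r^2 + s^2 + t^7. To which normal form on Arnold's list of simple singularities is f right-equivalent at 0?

A6

The Hessian of f at 0 has rank 2. Corank 1: A-series; mu = 6 gives A_6.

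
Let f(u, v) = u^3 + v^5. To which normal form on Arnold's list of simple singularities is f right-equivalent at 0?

E_8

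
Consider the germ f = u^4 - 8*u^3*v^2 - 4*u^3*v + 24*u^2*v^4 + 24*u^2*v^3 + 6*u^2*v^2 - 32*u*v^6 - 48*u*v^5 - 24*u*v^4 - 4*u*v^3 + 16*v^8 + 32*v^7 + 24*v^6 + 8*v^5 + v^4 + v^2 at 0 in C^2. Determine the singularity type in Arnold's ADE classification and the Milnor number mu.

Type A_{3}, Milnor number mu = 3.

The Hessian of f at 0 has rank 1. Corank 1: A-series; mu = 3 gives A_3.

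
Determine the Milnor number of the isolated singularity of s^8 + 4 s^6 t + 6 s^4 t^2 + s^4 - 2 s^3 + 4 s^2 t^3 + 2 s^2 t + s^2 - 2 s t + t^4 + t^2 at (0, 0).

The Hessian of f at 0 has rank 1. Corank 1: A-series; mu = 3 gives A_3.

3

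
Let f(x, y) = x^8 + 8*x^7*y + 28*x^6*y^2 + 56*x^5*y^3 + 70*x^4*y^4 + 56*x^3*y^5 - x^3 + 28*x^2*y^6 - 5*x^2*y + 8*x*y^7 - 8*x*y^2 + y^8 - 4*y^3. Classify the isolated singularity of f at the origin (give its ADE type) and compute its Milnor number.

Type D9, Milnor number mu = 9.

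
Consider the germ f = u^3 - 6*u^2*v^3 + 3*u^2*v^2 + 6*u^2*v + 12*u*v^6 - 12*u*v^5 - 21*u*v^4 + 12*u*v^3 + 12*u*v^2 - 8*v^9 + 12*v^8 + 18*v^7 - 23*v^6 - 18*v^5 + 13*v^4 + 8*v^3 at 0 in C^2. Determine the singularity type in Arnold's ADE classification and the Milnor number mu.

Type E_{6}, Milnor number mu = 6.

The Hessian of f at 0 has rank 0. Corank 2; j^3 = (u + 2*v)^3 is a perfect cube, so E-series; the 4-jet and mu = 6 give E_6.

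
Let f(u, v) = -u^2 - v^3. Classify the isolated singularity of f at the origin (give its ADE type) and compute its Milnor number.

Type A2, Milnor number mu = 2.

The Hessian of f at 0 is [[-2, 0], [0, 0]] with rank 1, so corank 1. A Groebner basis of the Jacobian ideal J(f) in C{u,v} is {v^2, u}; counting standard monomials gives mu = 2. Corank 1: A-series; mu = 2 gives A_2.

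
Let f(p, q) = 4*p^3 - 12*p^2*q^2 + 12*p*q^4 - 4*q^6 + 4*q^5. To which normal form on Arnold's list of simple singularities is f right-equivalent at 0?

E8

The Hessian of f at 0 is [[0, 0], [0, 0]] with rank 0, so corank 2. A Groebner basis of the Jacobian ideal J(f) in C{p,q} is {q^4, p^3, -p^2/2 + p*q^2}; counting standard monomials gives mu = 8. Corank 2; j^3 = 4*p^3 is a perfect cube, so E-series; the 5-jet and mu = 8 give E_8.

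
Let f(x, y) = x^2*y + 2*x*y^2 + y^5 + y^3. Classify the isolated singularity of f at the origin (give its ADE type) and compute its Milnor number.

Type D_{6}, Milnor number mu = 6.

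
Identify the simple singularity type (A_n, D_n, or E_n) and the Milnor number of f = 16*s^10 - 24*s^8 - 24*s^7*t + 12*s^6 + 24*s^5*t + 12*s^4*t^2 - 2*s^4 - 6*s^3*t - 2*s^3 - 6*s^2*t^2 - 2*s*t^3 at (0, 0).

The Hessian of f at 0 is [[0, 0], [0, 0]] with rank 0, so corank 2. A Groebner basis of the Jacobian ideal J(f) in C{s,t} is {3*s^2 + t^4 + t^3, s^3, s^2*t - s^2 - t^3/3, 2*s^2 + s*t^2 + 2*t^3/3}; counting standard monomials gives mu = 7. Corank 2; j^3 = -2*s^3 is a perfect cube, so E-series; the 4-jet and mu = 7 give E_7.

Type E_7, Milnor number mu = 7.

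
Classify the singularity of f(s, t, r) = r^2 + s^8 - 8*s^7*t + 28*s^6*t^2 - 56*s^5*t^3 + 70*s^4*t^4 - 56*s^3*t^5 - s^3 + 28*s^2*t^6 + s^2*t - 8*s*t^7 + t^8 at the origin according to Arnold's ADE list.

The Hessian of f at 0 has rank 1. Corank 2; j^3 = -s^2*(s - t) has shape L^2 M (L != M), so D-series; mu = 9 gives D_9.

D_9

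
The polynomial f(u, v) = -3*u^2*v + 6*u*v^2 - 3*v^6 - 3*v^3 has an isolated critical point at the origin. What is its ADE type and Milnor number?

Type D_7, Milnor number mu = 7.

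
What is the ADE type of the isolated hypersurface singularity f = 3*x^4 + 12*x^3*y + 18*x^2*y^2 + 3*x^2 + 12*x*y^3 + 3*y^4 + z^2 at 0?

The Hessian of f at 0 has rank 2. Corank 1: A-series; mu = 3 gives A_3.

A3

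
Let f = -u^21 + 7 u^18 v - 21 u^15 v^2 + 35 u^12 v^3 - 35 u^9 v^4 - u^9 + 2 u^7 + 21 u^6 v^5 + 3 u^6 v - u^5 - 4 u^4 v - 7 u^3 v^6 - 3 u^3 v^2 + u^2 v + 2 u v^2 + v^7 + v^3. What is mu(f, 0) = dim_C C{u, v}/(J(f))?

8

The Hessian of f at 0 has rank 0. Corank 2; j^3 = v*(u + v)^2 has shape L^2 M (L != M), so D-series; mu = 8 gives D_8.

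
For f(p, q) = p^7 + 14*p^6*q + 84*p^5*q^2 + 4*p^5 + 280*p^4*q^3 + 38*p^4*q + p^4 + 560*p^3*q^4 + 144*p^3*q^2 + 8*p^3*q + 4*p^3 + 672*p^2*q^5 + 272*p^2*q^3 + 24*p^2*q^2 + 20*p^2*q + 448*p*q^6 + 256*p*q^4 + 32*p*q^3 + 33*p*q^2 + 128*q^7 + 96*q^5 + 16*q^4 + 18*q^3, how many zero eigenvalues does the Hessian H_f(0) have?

2

Hessian at 0 has rank 0.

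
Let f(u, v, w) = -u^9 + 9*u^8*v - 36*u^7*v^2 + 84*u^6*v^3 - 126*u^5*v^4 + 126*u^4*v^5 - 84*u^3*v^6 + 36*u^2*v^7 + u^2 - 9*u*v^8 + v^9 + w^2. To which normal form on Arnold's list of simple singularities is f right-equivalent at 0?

A_8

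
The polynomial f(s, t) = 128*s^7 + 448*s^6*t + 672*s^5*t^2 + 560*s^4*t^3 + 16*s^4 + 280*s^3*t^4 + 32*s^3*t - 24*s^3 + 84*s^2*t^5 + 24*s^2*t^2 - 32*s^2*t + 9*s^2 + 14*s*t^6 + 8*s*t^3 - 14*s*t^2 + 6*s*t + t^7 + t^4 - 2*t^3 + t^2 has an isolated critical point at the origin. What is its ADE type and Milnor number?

Type A6, Milnor number mu = 6.

The Hessian of f at 0 is [[18, 6], [6, 2]] with rank 1, so corank 1. A Groebner basis of the Jacobian ideal J(f) in C{s,t} is {-567*s*t + 3645*s/4 + t^4 + 6*t^3 - 891*t^2/4 + 1215*t/4, s*t^2 - 6*s*t + 27*s/4 + 4*t^3/9 - 9*t^2/4 + 9*t/4, s^2 + s*t - 3*s/4 + t^2/4 - t/4}; counting standard monomials gives mu = 6. Corank 1: A-series; mu = 6 gives A_6.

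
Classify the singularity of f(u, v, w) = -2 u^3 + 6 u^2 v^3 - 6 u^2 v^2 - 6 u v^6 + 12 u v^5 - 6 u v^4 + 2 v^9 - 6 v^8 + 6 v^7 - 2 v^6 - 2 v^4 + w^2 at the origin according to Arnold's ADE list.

E_{6}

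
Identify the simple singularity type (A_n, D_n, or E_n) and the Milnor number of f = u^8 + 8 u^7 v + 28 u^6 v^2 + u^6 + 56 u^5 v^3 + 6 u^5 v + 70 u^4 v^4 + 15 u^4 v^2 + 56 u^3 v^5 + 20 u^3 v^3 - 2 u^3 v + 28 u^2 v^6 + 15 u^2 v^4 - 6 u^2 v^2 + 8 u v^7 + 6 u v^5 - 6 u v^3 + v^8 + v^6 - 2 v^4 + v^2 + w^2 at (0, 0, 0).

The Hessian of f at 0 is [[0, 0, 0], [0, 2, 0], [0, 0, 2]] with rank 2, so corank 1. A Groebner basis of the Jacobian ideal J(f) in C{u,v,w} is {u^3 + 3*u^2*v - v, u*v^2, v^3, w}; counting standard monomials gives mu = 7. Corank 1: A-series; mu = 7 gives A_7.

Type A7, Milnor number mu = 7.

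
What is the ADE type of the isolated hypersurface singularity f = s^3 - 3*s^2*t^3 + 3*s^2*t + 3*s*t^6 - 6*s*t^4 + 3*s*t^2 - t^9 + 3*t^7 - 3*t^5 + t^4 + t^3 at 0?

E_6

The Hessian of f at 0 has rank 0. Corank 2; j^3 = (s + t)^3 is a perfect cube, so E-series; the 4-jet and mu = 6 give E_6.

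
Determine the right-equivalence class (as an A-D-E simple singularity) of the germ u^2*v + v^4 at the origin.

The Hessian of f at 0 has rank 0. Corank 2; j^3 = u^2*v has shape L^2 M (L != M), so D-series; mu = 5 gives D_5.

D_{5}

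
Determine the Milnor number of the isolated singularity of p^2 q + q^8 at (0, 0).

9

The Hessian of f at 0 has rank 0. Corank 2; j^3 = p^2*q has shape L^2 M (L != M), so D-series; mu = 9 gives D_9.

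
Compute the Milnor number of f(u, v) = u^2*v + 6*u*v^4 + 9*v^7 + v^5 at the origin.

The Hessian of f at 0 has rank 0. Corank 2; j^3 = u^2*v has shape L^2 M (L != M), so D-series; mu = 6 gives D_6.

6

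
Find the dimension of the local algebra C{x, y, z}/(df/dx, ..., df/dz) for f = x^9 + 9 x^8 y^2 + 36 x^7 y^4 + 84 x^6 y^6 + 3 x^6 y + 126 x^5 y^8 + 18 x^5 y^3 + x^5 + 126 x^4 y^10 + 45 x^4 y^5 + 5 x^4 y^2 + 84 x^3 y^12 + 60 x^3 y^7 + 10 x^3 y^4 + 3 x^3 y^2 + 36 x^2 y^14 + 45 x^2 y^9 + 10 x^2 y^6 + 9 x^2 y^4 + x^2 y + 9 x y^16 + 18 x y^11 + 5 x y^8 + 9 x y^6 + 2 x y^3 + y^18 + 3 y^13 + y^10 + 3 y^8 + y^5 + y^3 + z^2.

The Hessian of f at 0 has rank 1. Corank 2; j^3 = y*(x^2 + y^2) splits into three distinct lines over C (the quadratic factor has nonzero discriminant), so D_4.

4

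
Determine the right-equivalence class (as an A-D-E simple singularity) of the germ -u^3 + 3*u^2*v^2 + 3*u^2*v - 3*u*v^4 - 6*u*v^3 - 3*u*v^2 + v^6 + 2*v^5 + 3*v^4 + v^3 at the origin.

E_8

The Hessian of f at 0 has rank 0. Corank 2; j^3 = -(u - v)^3 is a perfect cube, so E-series; the 5-jet and mu = 8 give E_8.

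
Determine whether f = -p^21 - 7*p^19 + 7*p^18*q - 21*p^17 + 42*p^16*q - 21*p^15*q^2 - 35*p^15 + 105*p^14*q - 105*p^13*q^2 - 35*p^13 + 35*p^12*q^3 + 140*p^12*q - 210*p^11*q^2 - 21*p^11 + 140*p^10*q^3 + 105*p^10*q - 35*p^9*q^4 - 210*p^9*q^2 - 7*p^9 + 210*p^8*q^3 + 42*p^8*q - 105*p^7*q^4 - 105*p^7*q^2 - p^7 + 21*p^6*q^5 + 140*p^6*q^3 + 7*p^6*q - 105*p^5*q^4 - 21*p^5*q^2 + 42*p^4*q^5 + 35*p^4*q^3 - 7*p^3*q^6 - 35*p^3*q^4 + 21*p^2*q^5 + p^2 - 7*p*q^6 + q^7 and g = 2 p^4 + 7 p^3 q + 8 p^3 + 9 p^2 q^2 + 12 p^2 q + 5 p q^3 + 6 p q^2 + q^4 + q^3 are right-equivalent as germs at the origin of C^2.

The Hessian of f at 0 is [[2, 0], [0, 0]] with rank 1, so corank 1. A Groebner basis of the Jacobian ideal J(f) in C{p,q} is {q^6, p}; counting standard monomials gives mu = 6. Corank 1: A-series; mu = 6 gives A_6. The Hessian of g at 0 is [[0, 0], [0, 0]] with rank 0, so corank 2. A Groebner basis of the Jacobian ideal J(g) in C{p,q} is {768*p^2 + 768*p*q + q^4 + 8*q^3 + 192*q^2, p^3 + 36*p^2 + 36*p*q + q^3/2 + 9*q^2, p^2*q - 40*p^2 - 40*p*q - 2*q^3/3 - 10*q^2, 32*p^2 + p*q^2 + 32*p*q + 5*q^3/6 + 8*q^2}; counting standard monomials gives mu = 7. Corank 2; j^3 = (2*p + q)^3 is a perfect cube, so E-series; the 4-jet and mu = 7 give E_7. f is A_6 but g is E_7, hence not right-equivalent.

No.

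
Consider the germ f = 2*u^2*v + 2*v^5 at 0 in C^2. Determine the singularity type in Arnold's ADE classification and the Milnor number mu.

Type D6, Milnor number mu = 6.

The Hessian of f at 0 has rank 0. Corank 2; j^3 = 2*u^2*v has shape L^2 M (L != M), so D-series; mu = 6 gives D_6.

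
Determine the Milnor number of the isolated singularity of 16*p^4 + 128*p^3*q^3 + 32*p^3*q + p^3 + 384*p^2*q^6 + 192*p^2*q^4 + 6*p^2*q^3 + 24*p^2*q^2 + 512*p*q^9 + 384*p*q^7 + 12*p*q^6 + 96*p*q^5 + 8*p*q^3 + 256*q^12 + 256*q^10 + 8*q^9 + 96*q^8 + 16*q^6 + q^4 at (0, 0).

The Hessian of f at 0 has rank 0. Corank 2; j^3 = p^3 is a perfect cube, so E-series; the 4-jet and mu = 6 give E_6.

6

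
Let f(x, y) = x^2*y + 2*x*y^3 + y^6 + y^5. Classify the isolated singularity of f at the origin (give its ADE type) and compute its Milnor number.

Type D7, Milnor number mu = 7.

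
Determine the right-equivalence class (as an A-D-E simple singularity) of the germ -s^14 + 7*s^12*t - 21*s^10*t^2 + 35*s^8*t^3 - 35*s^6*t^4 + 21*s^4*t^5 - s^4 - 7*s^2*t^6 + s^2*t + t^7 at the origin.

The Hessian of f at 0 has rank 0. Corank 2; j^3 = s^2*t has shape L^2 M (L != M), so D-series; mu = 8 gives D_8.

D_8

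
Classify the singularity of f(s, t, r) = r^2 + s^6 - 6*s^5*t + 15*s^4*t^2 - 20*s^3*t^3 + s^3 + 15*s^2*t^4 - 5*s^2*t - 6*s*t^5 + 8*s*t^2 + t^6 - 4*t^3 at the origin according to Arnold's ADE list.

The Hessian of f at 0 has rank 1. Corank 2; j^3 = (s - 2*t)^2*(s - t) has shape L^2 M (L != M), so D-series; mu = 7 gives D_7.

D_{7}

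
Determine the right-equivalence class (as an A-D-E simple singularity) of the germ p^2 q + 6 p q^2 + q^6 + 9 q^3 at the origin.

The Hessian of f at 0 has rank 0. Corank 2; j^3 = q*(p + 3*q)^2 has shape L^2 M (L != M), so D-series; mu = 7 gives D_7.

D_7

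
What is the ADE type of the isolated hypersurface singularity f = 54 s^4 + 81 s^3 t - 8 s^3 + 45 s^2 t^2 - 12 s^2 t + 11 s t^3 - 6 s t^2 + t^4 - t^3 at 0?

E_7

The Hessian of f at 0 has rank 0. Corank 2; j^3 = -(2*s + t)^3 is a perfect cube, so E-series; the 4-jet and mu = 7 give E_7.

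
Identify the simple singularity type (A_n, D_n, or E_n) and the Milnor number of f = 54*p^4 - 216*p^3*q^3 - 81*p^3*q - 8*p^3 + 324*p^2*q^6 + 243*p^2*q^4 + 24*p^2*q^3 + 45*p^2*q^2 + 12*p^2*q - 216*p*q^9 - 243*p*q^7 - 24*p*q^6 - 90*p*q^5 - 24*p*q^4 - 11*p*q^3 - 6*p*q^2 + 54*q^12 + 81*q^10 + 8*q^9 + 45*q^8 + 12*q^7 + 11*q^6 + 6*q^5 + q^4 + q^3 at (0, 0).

The Hessian of f at 0 has rank 0. Corank 2; j^3 = -(2*p - q)^3 is a perfect cube, so E-series; the 4-jet and mu = 7 give E_7.

Type E7, Milnor number mu = 7.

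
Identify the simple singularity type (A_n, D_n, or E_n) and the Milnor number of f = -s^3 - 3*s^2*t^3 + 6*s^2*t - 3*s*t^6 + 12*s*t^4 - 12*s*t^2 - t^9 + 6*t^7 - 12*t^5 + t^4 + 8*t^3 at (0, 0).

Type E6, Milnor number mu = 6.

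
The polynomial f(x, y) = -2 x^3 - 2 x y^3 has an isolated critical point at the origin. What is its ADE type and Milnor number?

The Hessian of f at 0 has rank 0. Corank 2; j^3 = -2*x^3 is a perfect cube, so E-series; the 4-jet and mu = 7 give E_7.

Type E7, Milnor number mu = 7.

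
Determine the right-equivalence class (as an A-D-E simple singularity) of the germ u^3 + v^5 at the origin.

E8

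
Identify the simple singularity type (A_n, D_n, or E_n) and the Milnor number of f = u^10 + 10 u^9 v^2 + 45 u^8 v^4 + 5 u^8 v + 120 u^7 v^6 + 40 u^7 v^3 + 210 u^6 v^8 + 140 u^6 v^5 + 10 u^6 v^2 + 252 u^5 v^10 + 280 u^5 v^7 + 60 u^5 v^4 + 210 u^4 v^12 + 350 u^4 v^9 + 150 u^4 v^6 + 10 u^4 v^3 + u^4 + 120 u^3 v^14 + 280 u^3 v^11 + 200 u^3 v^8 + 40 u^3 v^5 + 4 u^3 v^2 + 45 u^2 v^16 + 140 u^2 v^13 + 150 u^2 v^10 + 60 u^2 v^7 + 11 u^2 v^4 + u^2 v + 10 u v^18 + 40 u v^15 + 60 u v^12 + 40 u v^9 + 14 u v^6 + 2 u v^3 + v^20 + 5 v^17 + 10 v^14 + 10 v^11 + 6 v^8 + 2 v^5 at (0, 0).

Type D6, Milnor number mu = 6.

The Hessian of f at 0 is [[0, 0], [0, 0]] with rank 0, so corank 2. A Groebner basis of the Jacobian ideal J(f) in C{u,v} is {u^3, u^2*v, -u^2/4 + u*v^2, u*v + v^3}; counting standard monomials gives mu = 6. Corank 2; j^3 = u^2*v has shape L^2 M (L != M), so D-series; mu = 6 gives D_6.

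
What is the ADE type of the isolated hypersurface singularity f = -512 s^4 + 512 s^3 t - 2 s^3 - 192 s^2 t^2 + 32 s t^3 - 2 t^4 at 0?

E6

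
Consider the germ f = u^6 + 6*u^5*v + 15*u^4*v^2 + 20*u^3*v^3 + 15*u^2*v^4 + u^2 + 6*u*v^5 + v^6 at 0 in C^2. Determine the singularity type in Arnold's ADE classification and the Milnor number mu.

Type A_{5}, Milnor number mu = 5.

The Hessian of f at 0 is [[2, 0], [0, 0]] with rank 1, so corank 1. A Groebner basis of the Jacobian ideal J(f) in C{u,v} is {v^5, u}; counting standard monomials gives mu = 5. Corank 1: A-series; mu = 5 gives A_5.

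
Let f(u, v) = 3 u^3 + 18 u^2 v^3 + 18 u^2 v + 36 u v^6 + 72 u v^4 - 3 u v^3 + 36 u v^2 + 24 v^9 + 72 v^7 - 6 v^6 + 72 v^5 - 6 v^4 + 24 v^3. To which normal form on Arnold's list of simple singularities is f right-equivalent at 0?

E_{7}

The Hessian of f at 0 has rank 0. Corank 2; j^3 = 3*(u + 2*v)^3 is a perfect cube, so E-series; the 4-jet and mu = 7 give E_7.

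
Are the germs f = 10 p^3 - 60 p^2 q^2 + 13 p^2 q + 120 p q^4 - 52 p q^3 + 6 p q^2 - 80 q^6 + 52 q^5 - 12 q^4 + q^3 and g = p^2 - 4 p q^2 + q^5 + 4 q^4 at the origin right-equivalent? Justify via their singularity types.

The Hessian of f at 0 is [[0, 0], [0, 0]] with rank 0, so corank 2. A Groebner basis of the Jacobian ideal J(f) in C{p,q} is {q^3, p^2 - 3*q^2/11, p*q + 6*q^2/11}; counting standard monomials gives mu = 4. Corank 2; j^3 = (2*p + q)*(5*p^2 + 4*p*q + q^2) splits into three distinct lines over C (the quadratic factor has nonzero discriminant), so D_4. The Hessian of g at 0 is [[2, 0], [0, 0]] with rank 1, so corank 1. A Groebner basis of the Jacobian ideal J(g) in C{p,q} is {p^2, -p/2 + q^2}; counting standard monomials gives mu = 4. Corank 1: A-series; mu = 4 gives A_4. f is D_4 but g is A_4, hence not right-equivalent.

No.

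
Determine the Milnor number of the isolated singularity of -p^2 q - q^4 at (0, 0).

5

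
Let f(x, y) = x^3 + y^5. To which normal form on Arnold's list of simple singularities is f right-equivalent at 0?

E8

The Hessian of f at 0 is [[0, 0], [0, 0]] with rank 0, so corank 2. A Groebner basis of the Jacobian ideal J(f) in C{x,y} is {y^4, x^2}; counting standard monomials gives mu = 8. Corank 2; j^3 = x^3 is a perfect cube, so E-series; the 5-jet and mu = 8 give E_8.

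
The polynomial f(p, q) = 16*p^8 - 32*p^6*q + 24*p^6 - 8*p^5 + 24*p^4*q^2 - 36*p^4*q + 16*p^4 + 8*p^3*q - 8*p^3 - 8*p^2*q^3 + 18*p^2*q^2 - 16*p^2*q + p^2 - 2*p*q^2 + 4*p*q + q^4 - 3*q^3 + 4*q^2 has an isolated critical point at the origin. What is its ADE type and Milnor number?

Type A_{2}, Milnor number mu = 2.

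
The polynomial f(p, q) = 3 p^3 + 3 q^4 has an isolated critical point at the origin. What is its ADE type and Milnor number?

The Hessian of f at 0 has rank 0. Corank 2; j^3 = 3*p^3 is a perfect cube, so E-series; the 4-jet and mu = 6 give E_6.

Type E_{6}, Milnor number mu = 6.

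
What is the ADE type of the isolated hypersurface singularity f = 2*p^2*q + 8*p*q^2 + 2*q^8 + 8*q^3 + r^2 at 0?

The Hessian of f at 0 has rank 1. Corank 2; j^3 = 2*q*(p + 2*q)^2 has shape L^2 M (L != M), so D-series; mu = 9 gives D_9.

D_9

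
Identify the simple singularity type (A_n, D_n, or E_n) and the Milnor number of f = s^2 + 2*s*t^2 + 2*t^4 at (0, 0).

Type A3, Milnor number mu = 3.

The Hessian of f at 0 is [[2, 0], [0, 0]] with rank 1, so corank 1. A Groebner basis of the Jacobian ideal J(f) in C{s,t} is {s^2, s*t, s + t^2}; counting standard monomials gives mu = 3. Corank 1: A-series; mu = 3 gives A_3.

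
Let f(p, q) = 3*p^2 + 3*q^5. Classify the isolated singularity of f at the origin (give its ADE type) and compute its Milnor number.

The Hessian of f at 0 has rank 1. Corank 1: A-series; mu = 4 gives A_4.

Type A_{4}, Milnor number mu = 4.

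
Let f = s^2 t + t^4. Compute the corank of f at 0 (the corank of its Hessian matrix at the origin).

Hessian at 0 has rank 0.

2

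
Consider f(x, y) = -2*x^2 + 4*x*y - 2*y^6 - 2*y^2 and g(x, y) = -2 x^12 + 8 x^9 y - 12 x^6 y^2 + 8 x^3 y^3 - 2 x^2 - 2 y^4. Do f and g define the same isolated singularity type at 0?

The Hessian of f at 0 has rank 1. Corank 1: A-series; mu = 5 gives A_5. The Hessian of g at 0 has rank 1. Corank 1: A-series; mu = 3 gives A_3. f is A_5 but g is A_3, hence not right-equivalent.

No.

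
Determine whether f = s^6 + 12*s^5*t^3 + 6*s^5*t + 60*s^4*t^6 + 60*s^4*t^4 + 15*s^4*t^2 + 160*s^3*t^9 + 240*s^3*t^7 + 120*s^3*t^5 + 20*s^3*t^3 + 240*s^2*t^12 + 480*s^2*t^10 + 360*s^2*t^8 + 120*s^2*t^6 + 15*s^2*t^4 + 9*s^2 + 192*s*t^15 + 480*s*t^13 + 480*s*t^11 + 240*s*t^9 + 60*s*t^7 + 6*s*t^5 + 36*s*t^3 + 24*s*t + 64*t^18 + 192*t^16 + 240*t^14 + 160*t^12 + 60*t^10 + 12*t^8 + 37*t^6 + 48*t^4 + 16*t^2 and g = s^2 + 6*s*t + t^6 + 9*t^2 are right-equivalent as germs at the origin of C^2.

Yes.

The Hessian of f at 0 has rank 1. Corank 1: A-series; mu = 5 gives A_5. The Hessian of g at 0 has rank 1. Corank 1: A-series; mu = 5 gives A_5. Both have type A_5, hence right-equivalent.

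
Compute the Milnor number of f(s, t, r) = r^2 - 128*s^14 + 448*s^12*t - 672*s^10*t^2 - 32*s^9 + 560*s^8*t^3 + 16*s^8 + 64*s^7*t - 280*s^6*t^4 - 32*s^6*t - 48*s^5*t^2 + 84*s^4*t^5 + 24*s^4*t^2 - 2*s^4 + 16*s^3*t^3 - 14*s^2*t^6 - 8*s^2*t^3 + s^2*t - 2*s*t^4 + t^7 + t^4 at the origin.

5

The Hessian of f at 0 has rank 1. Corank 2; j^3 = s^2*t has shape L^2 M (L != M), so D-series; mu = 5 gives D_5.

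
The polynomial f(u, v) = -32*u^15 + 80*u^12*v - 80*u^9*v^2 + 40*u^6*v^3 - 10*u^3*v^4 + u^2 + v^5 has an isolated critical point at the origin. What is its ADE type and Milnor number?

The Hessian of f at 0 is [[2, 0], [0, 0]] with rank 1, so corank 1. A Groebner basis of the Jacobian ideal J(f) in C{u,v} is {v^4, u}; counting standard monomials gives mu = 4. Corank 1: A-series; mu = 4 gives A_4.

Type A_4, Milnor number mu = 4.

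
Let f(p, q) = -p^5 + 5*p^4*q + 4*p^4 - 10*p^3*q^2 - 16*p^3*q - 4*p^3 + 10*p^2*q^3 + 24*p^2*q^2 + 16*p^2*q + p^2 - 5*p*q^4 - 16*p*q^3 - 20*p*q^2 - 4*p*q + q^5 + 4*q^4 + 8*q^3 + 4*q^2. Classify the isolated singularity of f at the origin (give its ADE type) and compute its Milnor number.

The Hessian of f at 0 is [[2, -4], [-4, 8]] with rank 1, so corank 1. A Groebner basis of the Jacobian ideal J(f) in C{p,q} is {-p/8 + q^3 + q^2/4 + q/4, p^2 - p - 2*q^2 + 2*q, p*q - p/4 - 3*q^2/2 + q/2}; counting standard monomials gives mu = 4. Corank 1: A-series; mu = 4 gives A_4.

Type A_4, Milnor number mu = 4.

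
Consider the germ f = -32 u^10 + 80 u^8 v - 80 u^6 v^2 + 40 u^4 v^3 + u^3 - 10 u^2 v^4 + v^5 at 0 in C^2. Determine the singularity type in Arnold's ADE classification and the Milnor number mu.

The Hessian of f at 0 is [[0, 0], [0, 0]] with rank 0, so corank 2. A Groebner basis of the Jacobian ideal J(f) in C{u,v} is {v^4, u^2}; counting standard monomials gives mu = 8. Corank 2; j^3 = u^3 is a perfect cube, so E-series; the 5-jet and mu = 8 give E_8.

Type E_8, Milnor number mu = 8.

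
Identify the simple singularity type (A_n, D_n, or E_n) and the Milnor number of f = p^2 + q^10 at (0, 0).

Type A_{9}, Milnor number mu = 9.

The Hessian of f at 0 is [[2, 0], [0, 0]] with rank 1, so corank 1. A Groebner basis of the Jacobian ideal J(f) in C{p,q} is {q^9, p}; counting standard monomials gives mu = 9. Corank 1: A-series; mu = 9 gives A_9.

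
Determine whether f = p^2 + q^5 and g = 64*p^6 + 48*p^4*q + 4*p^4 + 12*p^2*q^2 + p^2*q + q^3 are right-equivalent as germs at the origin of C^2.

No.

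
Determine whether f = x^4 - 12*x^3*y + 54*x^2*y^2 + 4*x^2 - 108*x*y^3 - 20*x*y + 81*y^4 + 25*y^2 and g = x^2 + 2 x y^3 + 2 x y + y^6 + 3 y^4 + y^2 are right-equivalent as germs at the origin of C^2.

Yes.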